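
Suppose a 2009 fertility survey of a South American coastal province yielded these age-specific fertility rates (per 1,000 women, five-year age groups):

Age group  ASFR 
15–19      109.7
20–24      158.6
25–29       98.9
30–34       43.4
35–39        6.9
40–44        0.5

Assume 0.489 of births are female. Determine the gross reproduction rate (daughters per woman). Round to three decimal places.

1.022

Proportion female at birth = 0.489.
Sum of ASFRs = 109.7 + 158.6 + 98.9 + 43.4 + 6.9 + 0.5 = 418.0
TFR = 5 × 418.0 / 1000 = 2.09
GRR = 0.489 × 2.09 = 1.02201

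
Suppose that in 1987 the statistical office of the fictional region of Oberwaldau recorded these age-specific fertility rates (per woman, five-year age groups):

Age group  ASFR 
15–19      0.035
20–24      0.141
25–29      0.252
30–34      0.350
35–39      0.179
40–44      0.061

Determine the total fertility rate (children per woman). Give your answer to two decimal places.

5.09

Sum of ASFRs = 0.035 + 0.141 + 0.252 + 0.350 + 0.179 + 0.061 = 1.018
TFR = 5 × 1.018 = 5.09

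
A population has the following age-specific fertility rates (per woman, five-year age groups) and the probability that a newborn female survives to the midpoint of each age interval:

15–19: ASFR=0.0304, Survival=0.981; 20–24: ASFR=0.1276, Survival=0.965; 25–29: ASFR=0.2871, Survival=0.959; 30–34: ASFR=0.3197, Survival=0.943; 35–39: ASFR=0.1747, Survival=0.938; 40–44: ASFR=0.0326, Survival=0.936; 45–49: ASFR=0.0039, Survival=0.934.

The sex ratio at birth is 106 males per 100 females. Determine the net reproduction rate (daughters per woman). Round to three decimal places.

2.252

Proportion female at birth = 100 / (100 + 106) = 0.48544.
Survival-weighted fertility by age (5·fₓ·Sₓ):
  15–19: 5 × 0.0304 × 0.981 = 0.14911
  20–24: 5 × 0.1276 × 0.965 = 0.61567
  25–29: 5 × 0.2871 × 0.959 = 1.37664
  30–34: 5 × 0.3197 × 0.943 = 1.50739
  35–39: 5 × 0.1747 × 0.938 = 0.81934
  40–44: 5 × 0.0326 × 0.936 = 0.15257
  45–49: 5 × 0.0039 × 0.934 = 0.01821
Sum = 4.63893
NRR = 0.48544 × 4.63893 = 2.25192
NRR > 1, so each generation more than replaces itself.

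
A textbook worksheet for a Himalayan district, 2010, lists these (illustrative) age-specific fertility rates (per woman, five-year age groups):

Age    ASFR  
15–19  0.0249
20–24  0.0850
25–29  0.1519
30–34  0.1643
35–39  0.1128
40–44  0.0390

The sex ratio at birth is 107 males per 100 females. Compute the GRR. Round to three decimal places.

1.396

Proportion female at birth = 100 / (100 + 107) = 0.48309.
Sum of ASFRs = 0.0249 + 0.0850 + 0.1519 + 0.1643 + 0.1128 + 0.0390 = 0.5779
TFR = 5 × 0.5779 = 2.8895
GRR = 0.48309 × 2.8895 = 1.39589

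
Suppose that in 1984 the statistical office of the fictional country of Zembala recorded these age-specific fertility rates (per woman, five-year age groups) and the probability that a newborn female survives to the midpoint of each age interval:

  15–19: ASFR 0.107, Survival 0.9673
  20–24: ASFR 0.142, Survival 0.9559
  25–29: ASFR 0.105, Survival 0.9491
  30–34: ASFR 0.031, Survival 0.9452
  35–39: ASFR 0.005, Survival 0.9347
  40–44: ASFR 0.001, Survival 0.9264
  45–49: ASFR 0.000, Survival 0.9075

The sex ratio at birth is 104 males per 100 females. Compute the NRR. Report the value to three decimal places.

Proportion female at birth = 100 / (100 + 104) = 0.49020.
Survival-weighted fertility by age (5·fₓ·Sₓ):
  15–19: 5 × 0.107 × 0.9673 = 0.51751
  20–24: 5 × 0.142 × 0.9559 = 0.67869
  25–29: 5 × 0.105 × 0.9491 = 0.49828
  30–34: 5 × 0.031 × 0.9452 = 0.14651
  35–39: 5 × 0.005 × 0.9347 = 0.02337
  40–44: 5 × 0.001 × 0.9264 = 0.00463
  45–49: 5 × 0.000 × 0.9075 = 0.00000
Sum = 1.86899
NRR = 0.49020 × 1.86899 = 0.91618

0.916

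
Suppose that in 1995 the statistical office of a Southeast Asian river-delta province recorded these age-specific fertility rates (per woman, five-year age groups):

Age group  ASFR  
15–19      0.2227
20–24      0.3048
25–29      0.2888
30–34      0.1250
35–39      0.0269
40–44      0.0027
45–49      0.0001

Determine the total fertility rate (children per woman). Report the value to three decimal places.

4.855

Sum of ASFRs = 0.2227 + 0.3048 + 0.2888 + 0.1250 + 0.0269 + 0.0027 + 0.0001 = 0.9710
TFR = 5 × 0.9710 = 4.855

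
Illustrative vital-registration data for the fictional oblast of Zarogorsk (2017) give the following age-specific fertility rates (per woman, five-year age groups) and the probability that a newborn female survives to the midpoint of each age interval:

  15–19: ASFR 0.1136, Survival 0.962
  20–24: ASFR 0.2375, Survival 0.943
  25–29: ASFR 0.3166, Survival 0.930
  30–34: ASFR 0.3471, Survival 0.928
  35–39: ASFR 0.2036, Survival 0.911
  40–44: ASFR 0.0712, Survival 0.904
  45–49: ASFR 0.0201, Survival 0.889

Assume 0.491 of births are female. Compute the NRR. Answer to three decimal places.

2.989

Proportion female at birth = 0.491.
Per-age-group product (5 × ASFR × survival probability):
  15–19: 5 × 0.1136 × 0.962 = 0.54642
  20–24: 5 × 0.2375 × 0.943 = 1.11981
  25–29: 5 × 0.3166 × 0.930 = 1.47219
  30–34: 5 × 0.3471 × 0.928 = 1.61054
  35–39: 5 × 0.2036 × 0.911 = 0.92740
  40–44: 5 × 0.0712 × 0.904 = 0.32182
  45–49: 5 × 0.0201 × 0.889 = 0.08934
Sum = 6.08752
NRR = 0.491 × 6.08752 = 2.98897
With NRR above 1 the population is above replacement fertility.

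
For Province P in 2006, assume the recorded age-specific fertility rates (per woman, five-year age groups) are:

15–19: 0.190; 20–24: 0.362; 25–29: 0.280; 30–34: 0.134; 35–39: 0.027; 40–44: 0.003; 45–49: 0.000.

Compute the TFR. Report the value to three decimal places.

Sum of ASFRs = 0.190 + 0.362 + 0.280 + 0.134 + 0.027 + 0.003 + 0.000 = 0.996
TFR = 5 × 0.996 = 4.98

4.980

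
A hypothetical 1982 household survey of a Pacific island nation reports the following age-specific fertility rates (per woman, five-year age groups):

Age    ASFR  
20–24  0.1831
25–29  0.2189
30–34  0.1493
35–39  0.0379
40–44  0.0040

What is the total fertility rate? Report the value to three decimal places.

Sum of ASFRs = 0.1831 + 0.2189 + 0.1493 + 0.0379 + 0.0040 = 0.5932
TFR = 5 × 0.5932 = 2.966

2.966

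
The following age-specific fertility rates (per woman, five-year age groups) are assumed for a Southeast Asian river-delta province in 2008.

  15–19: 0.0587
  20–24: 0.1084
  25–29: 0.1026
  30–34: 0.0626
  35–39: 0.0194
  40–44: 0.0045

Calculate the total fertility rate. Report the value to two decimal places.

Sum of ASFRs = 0.0587 + 0.1084 + 0.1026 + 0.0626 + 0.0194 + 0.0045 = 0.3562
TFR = 5 × 0.3562 = 1.781

1.78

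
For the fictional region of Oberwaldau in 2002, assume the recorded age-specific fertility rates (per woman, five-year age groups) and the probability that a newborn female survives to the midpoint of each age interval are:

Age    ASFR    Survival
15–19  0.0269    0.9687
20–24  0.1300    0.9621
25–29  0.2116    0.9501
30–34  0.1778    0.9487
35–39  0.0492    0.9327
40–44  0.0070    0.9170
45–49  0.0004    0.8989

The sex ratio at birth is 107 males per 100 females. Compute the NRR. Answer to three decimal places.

Proportion female at birth = 100 / (100 + 107) = 0.48309.
Survival-weighted fertility by age (5·fₓ·Sₓ):
  15–19: 5 × 0.0269 × 0.9687 = 0.13029
  20–24: 5 × 0.1300 × 0.9621 = 0.62537
  25–29: 5 × 0.2116 × 0.9501 = 1.00521
  30–34: 5 × 0.1778 × 0.9487 = 0.84339
  35–39: 5 × 0.0492 × 0.9327 = 0.22944
  40–44: 5 × 0.0070 × 0.9170 = 0.03210
  45–49: 5 × 0.0004 × 0.8989 = 0.00180
Sum = 2.86760
NRR = 0.48309 × 2.86760 = 1.38531

1.385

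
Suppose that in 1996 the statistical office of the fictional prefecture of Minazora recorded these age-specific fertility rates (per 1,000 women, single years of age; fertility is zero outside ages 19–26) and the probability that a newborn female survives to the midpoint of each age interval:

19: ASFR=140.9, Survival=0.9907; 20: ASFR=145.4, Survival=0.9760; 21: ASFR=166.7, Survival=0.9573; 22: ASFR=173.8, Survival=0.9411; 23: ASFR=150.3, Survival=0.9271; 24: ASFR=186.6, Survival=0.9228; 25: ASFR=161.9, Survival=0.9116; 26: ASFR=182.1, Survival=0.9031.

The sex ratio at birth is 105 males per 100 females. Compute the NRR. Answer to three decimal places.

0.599

Proportion female at birth = 100 / (100 + 105) = 0.48780.
Per-age-group product (1 × ASFR × survival probability):
  19: 1 × 140.9/1000 × 0.9907 = 0.13959
  20: 1 × 145.4/1000 × 0.9760 = 0.14191
  21: 1 × 166.7/1000 × 0.9573 = 0.15958
  22: 1 × 173.8/1000 × 0.9411 = 0.16356
  23: 1 × 150.3/1000 × 0.9271 = 0.13934
  24: 1 × 186.6/1000 × 0.9228 = 0.17219
  25: 1 × 161.9/1000 × 0.9116 = 0.14759
  26: 1 × 182.1/1000 × 0.9031 = 0.16445
Sum = 1.22821
NRR = 0.48780 × 1.22821 = 0.59912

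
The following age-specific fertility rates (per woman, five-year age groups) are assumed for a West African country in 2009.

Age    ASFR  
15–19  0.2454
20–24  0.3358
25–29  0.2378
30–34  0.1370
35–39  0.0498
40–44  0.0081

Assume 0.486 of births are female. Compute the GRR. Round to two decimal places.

2.46

Proportion female at birth = 0.486.
Sum of ASFRs = 0.2454 + 0.3358 + 0.2378 + 0.1370 + 0.0498 + 0.0081 = 1.0139
TFR = 5 × 1.0139 = 5.0695
GRR = 0.486 × 5.0695 = 2.46378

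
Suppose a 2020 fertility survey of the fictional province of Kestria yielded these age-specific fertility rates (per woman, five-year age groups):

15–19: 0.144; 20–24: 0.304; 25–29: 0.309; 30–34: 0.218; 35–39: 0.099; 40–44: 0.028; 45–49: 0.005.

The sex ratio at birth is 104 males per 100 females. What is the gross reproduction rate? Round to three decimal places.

2.713

Proportion female at birth = 100 / (100 + 104) = 0.49020.
Sum of ASFRs = 0.144 + 0.304 + 0.309 + 0.218 + 0.099 + 0.028 + 0.005 = 1.107
TFR = 5 × 1.107 = 5.535
GRR = 0.49020 × 5.535 = 2.71326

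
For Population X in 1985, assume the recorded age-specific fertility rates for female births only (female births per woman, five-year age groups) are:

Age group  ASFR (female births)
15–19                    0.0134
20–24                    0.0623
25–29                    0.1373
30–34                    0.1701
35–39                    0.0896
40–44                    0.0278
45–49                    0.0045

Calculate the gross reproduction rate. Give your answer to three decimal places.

Sum of female ASFRs = 0.0134 + 0.0623 + 0.1373 + 0.1701 + 0.0896 + 0.0278 + 0.0045 = 0.5050
GRR = 5 × 0.5050 = 2.525

2.525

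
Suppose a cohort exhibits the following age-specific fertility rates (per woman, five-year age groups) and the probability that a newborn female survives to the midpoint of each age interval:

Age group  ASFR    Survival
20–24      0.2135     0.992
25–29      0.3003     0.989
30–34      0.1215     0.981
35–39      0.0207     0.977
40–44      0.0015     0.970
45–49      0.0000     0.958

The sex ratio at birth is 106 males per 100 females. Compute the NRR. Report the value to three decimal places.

Proportion female at birth = 100 / (100 + 106) = 0.48544.
Survival-weighted fertility by age (5·fₓ·Sₓ):
  20–24: 5 × 0.2135 × 0.992 = 1.05896
  25–29: 5 × 0.3003 × 0.989 = 1.48498
  30–34: 5 × 0.1215 × 0.981 = 0.59596
  35–39: 5 × 0.0207 × 0.977 = 0.10112
  40–44: 5 × 0.0015 × 0.970 = 0.00728
  45–49: 5 × 0.0000 × 0.958 = 0.00000
Sum = 3.24830
NRR = 0.48544 × 3.24830 = 1.57685

1.577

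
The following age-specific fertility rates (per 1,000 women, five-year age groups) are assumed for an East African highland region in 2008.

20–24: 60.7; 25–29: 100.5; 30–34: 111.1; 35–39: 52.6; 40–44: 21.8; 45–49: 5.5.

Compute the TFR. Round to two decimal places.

Sum of ASFRs = 60.7 + 100.5 + 111.1 + 52.6 + 21.8 + 5.5 = 352.2
TFR = 5 × 352.2 / 1000 = 1.761

1.76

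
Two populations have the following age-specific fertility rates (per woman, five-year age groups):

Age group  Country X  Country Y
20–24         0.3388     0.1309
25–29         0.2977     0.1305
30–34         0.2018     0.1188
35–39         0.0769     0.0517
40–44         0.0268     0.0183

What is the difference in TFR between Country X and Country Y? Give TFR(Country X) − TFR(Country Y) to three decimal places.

2.459

Country X:
  Sum of ASFRs = 0.3388 + 0.2977 + 0.2018 + 0.0769 + 0.0268 = 0.9420
  TFR = 5 × 0.9420 = 4.71
Country Y:
  Sum of ASFRs = 0.1309 + 0.1305 + 0.1188 + 0.0517 + 0.0183 = 0.4502
  TFR = 5 × 0.4502 = 2.251
Difference = 4.71 − 2.251 = 2.459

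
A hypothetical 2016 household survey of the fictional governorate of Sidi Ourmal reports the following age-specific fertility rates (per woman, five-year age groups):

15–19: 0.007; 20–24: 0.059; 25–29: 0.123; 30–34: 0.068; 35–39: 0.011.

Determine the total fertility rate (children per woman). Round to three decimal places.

Sum of ASFRs = 0.007 + 0.059 + 0.123 + 0.068 + 0.011 = 0.268
TFR = 5 × 0.268 = 1.34

1.340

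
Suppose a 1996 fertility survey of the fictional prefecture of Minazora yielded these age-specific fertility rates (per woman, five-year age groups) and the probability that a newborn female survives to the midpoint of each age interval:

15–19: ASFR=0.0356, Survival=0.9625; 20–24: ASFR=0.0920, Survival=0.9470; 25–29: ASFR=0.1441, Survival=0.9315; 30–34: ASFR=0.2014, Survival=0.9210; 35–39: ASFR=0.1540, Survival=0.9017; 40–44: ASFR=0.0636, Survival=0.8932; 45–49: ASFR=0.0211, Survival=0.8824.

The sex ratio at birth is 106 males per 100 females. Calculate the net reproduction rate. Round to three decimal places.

1.591

Proportion female at birth = 100 / (100 + 106) = 0.48544.
Per-age-group product (5 × ASFR × survival probability):
  15–19: 5 × 0.0356 × 0.9625 = 0.17133
  20–24: 5 × 0.0920 × 0.9470 = 0.43562
  25–29: 5 × 0.1441 × 0.9315 = 0.67115
  30–34: 5 × 0.2014 × 0.9210 = 0.92745
  35–39: 5 × 0.1540 × 0.9017 = 0.69431
  40–44: 5 × 0.0636 × 0.8932 = 0.28404
  45–49: 5 × 0.0211 × 0.8824 = 0.09309
Sum = 3.27699
NRR = 0.48544 × 3.27699 = 1.59078
An NRR exceeding 1 indicates intrinsic growth under these rates.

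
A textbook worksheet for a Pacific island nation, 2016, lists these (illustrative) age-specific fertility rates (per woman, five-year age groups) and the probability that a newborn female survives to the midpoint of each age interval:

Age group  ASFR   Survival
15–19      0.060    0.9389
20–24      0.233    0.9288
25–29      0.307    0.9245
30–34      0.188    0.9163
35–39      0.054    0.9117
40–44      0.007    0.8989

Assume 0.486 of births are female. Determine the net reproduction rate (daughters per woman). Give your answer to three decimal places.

1.906

Proportion female at birth = 0.486.
Weighting each age-specific rate by interval width and survival:
  15–19: 5 × 0.060 × 0.9389 = 0.28167
  20–24: 5 × 0.233 × 0.9288 = 1.08205
  25–29: 5 × 0.307 × 0.9245 = 1.41911
  30–34: 5 × 0.188 × 0.9163 = 0.86132
  35–39: 5 × 0.054 × 0.9117 = 0.24616
  40–44: 5 × 0.007 × 0.8989 = 0.03146
Sum = 3.92177
NRR = 0.486 × 3.92177 = 1.90598
NRR > 1, so each generation more than replaces itself.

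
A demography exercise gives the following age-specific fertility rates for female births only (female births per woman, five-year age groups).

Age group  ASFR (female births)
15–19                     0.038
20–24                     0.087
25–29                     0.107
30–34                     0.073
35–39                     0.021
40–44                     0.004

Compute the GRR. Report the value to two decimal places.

Sum of female ASFRs = 0.038 + 0.087 + 0.107 + 0.073 + 0.021 + 0.004 = 0.330
GRR = 5 × 0.330 = 1.65

1.65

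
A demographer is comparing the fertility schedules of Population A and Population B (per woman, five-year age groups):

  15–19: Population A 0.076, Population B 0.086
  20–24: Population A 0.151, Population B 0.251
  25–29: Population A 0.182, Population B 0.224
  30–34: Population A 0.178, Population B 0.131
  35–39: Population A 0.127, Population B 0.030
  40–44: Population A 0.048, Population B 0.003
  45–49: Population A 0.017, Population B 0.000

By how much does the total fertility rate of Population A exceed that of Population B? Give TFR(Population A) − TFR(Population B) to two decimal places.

0.27

Population A:
  Sum of ASFRs = 0.076 + 0.151 + 0.182 + 0.178 + 0.127 + 0.048 + 0.017 = 0.779
  TFR = 5 × 0.779 = 3.895
Population B:
  Sum of ASFRs = 0.086 + 0.251 + 0.224 + 0.131 + 0.030 + 0.003 + 0.000 = 0.725
  TFR = 5 × 0.725 = 3.625
Difference = 3.895 − 3.625 = 0.27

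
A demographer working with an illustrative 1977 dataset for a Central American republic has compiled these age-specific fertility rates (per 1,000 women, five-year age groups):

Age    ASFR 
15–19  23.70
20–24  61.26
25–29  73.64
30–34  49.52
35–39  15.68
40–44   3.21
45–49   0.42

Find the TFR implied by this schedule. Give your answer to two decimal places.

Sum of ASFRs = 23.70 + 61.26 + 73.64 + 49.52 + 15.68 + 3.21 + 0.42 = 227.43
TFR = 5 × 227.43 / 1000 = 1.13715

1.14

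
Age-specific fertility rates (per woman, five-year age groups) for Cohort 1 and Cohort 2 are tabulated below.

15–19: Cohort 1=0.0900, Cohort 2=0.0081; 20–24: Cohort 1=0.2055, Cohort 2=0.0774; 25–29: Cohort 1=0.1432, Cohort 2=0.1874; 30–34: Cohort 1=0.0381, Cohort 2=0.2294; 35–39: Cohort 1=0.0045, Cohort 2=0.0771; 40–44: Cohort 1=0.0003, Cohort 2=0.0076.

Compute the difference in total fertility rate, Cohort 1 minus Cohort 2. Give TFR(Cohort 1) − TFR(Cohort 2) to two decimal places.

-0.53

Cohort 1:
  Sum of ASFRs = 0.0900 + 0.2055 + 0.1432 + 0.0381 + 0.0045 + 0.0003 = 0.4816
  TFR = 5 × 0.4816 = 2.408
Cohort 2:
  Sum of ASFRs = 0.0081 + 0.0774 + 0.1874 + 0.2294 + 0.0771 + 0.0076 = 0.5870
  TFR = 5 × 0.5870 = 2.935
Difference = 2.408 − 2.935 = -0.527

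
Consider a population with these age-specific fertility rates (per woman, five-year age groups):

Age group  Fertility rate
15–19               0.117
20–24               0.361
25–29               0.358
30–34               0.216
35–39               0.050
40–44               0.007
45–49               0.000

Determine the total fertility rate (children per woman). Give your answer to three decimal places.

Sum of ASFRs = 0.117 + 0.361 + 0.358 + 0.216 + 0.050 + 0.007 + 0.000 = 1.109
TFR = 5 × 1.109 = 5.545

5.545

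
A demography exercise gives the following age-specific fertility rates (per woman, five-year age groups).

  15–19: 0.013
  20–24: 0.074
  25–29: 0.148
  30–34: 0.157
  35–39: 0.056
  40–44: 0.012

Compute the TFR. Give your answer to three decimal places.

Sum of ASFRs = 0.013 + 0.074 + 0.148 + 0.157 + 0.056 + 0.012 = 0.460
TFR = 5 × 0.460 = 2.3

2.300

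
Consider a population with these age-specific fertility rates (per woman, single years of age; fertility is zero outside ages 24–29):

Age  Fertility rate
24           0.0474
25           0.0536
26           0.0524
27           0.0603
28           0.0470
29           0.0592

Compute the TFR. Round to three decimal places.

Sum of ASFRs = 0.0474 + 0.0536 + 0.0524 + 0.0603 + 0.0470 + 0.0592 = 0.3199
TFR = 0.3199

0.320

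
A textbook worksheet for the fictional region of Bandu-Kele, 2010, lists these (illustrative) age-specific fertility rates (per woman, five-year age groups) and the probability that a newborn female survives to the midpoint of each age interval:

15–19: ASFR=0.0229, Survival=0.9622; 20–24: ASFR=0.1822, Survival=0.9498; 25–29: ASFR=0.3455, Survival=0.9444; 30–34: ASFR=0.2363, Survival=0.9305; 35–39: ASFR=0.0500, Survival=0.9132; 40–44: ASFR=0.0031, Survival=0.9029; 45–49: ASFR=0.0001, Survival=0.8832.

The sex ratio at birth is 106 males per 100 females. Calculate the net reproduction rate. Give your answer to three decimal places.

Proportion female at birth = 100 / (100 + 106) = 0.48544.
Each age group contributes 5 × ASFR × survival:
  15–19: 5 × 0.0229 × 0.9622 = 0.11017
  20–24: 5 × 0.1822 × 0.9498 = 0.86527
  25–29: 5 × 0.3455 × 0.9444 = 1.63145
  30–34: 5 × 0.2363 × 0.9305 = 1.09939
  35–39: 5 × 0.0500 × 0.9132 = 0.22830
  40–44: 5 × 0.0031 × 0.9029 = 0.01399
  45–49: 5 × 0.0001 × 0.8832 = 0.00044
Sum = 3.94901
NRR = 0.48544 × 3.94901 = 1.91701

1.917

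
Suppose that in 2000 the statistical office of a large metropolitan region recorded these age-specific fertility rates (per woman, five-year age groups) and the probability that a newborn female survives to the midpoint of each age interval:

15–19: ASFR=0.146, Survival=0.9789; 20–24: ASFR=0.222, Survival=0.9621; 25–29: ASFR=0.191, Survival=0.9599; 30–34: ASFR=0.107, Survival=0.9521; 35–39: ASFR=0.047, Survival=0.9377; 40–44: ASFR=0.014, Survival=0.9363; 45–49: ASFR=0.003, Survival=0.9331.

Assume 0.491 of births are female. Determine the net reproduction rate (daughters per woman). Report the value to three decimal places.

Proportion female at birth = 0.491.
Each age group contributes 5 × ASFR × survival:
  15–19: 5 × 0.146 × 0.9789 = 0.71460
  20–24: 5 × 0.222 × 0.9621 = 1.06793
  25–29: 5 × 0.191 × 0.9599 = 0.91670
  30–34: 5 × 0.107 × 0.9521 = 0.50937
  35–39: 5 × 0.047 × 0.9377 = 0.22036
  40–44: 5 × 0.014 × 0.9363 = 0.06554
  45–49: 5 × 0.003 × 0.9331 = 0.01400
Sum = 3.50850
NRR = 0.491 × 3.50850 = 1.72267
With NRR above 1 the population is above replacement fertility.

1.723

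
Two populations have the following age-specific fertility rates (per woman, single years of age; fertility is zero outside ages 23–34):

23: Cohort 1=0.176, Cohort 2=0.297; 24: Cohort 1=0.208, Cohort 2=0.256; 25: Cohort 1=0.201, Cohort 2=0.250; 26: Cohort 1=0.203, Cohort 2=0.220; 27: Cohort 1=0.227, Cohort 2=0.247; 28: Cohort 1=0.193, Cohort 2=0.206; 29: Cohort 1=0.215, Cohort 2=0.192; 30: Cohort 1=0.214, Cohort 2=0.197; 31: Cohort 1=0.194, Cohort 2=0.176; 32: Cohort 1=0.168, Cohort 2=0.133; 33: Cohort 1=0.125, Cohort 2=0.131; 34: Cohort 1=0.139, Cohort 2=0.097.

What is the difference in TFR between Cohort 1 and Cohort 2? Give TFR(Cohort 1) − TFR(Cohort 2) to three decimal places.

-0.139

Cohort 1:
  Sum of ASFRs = 0.176 + 0.208 + 0.201 + 0.203 + 0.227 + 0.193 + 0.215 + 0.214 + 0.194 + 0.168 + 0.125 + 0.139 = 2.263
  TFR = 2.263
Cohort 2:
  Sum of ASFRs = 0.297 + 0.256 + 0.250 + 0.220 + 0.247 + 0.206 + 0.192 + 0.197 + 0.176 + 0.133 + 0.131 + 0.097 = 2.402
  TFR = 2.402
Difference = 2.263 − 2.402 = -0.139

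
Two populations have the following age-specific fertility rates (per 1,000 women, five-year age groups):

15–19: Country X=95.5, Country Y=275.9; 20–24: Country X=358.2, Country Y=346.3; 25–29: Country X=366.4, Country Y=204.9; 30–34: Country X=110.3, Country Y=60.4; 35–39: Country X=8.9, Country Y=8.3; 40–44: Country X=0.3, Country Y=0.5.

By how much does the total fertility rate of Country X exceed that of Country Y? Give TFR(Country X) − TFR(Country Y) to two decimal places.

Country X:
  Sum of ASFRs = 95.5 + 358.2 + 366.4 + 110.3 + 8.9 + 0.3 = 939.6
  TFR = 5 × 939.6 / 1000 = 4.698
Country Y:
  Sum of ASFRs = 275.9 + 346.3 + 204.9 + 60.4 + 8.3 + 0.5 = 896.3
  TFR = 5 × 896.3 / 1000 = 4.4815
Difference = 4.698 − 4.4815 = 0.2165

0.22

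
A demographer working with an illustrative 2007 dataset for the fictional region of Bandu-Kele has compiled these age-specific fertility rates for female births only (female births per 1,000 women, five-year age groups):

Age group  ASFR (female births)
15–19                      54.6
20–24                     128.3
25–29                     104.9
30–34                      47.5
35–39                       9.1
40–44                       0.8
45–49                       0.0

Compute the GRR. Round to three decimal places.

Sum of female ASFRs = 54.6 + 128.3 + 104.9 + 47.5 + 9.1 + 0.8 + 0.0 = 345.2
GRR = 5 × 345.2 / 1000 = 1.726

1.726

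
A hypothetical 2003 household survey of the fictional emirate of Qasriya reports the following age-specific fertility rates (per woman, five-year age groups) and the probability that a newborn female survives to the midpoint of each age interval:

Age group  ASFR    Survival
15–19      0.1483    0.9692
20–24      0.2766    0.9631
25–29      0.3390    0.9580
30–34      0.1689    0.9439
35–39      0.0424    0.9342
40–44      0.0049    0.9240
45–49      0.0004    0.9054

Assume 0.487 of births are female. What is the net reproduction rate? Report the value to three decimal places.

Proportion female at birth = 0.487.
Survival-weighted fertility by age (5·fₓ·Sₓ):
  15–19: 5 × 0.1483 × 0.9692 = 0.71866
  20–24: 5 × 0.2766 × 0.9631 = 1.33197
  25–29: 5 × 0.3390 × 0.9580 = 1.62381
  30–34: 5 × 0.1689 × 0.9439 = 0.79712
  35–39: 5 × 0.0424 × 0.9342 = 0.19805
  40–44: 5 × 0.0049 × 0.9240 = 0.02264
  45–49: 5 × 0.0004 × 0.9054 = 0.00181
Sum = 4.69406
NRR = 0.487 × 4.69406 = 2.28601

2.286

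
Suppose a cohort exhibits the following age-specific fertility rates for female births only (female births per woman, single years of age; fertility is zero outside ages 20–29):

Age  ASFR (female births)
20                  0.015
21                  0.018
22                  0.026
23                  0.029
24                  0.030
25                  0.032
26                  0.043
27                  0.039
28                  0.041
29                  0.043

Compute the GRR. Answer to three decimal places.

0.316

Sum of female ASFRs = 0.015 + 0.018 + 0.026 + 0.029 + 0.030 + 0.032 + 0.043 + 0.039 + 0.041 + 0.043 = 0.316
GRR = 0.316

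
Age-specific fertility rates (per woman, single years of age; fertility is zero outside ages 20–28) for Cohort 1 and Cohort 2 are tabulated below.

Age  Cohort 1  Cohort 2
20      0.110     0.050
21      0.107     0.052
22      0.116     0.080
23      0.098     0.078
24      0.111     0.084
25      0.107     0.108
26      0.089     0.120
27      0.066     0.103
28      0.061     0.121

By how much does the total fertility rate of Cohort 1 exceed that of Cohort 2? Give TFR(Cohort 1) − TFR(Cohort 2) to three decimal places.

Cohort 1:
  Sum of ASFRs = 0.110 + 0.107 + 0.116 + 0.098 + 0.111 + 0.107 + 0.089 + 0.066 + 0.061 = 0.865
  TFR = 0.865
Cohort 2:
  Sum of ASFRs = 0.050 + 0.052 + 0.080 + 0.078 + 0.084 + 0.108 + 0.120 + 0.103 + 0.121 = 0.796
  TFR = 0.796
Difference = 0.865 − 0.796 = 0.069

0.069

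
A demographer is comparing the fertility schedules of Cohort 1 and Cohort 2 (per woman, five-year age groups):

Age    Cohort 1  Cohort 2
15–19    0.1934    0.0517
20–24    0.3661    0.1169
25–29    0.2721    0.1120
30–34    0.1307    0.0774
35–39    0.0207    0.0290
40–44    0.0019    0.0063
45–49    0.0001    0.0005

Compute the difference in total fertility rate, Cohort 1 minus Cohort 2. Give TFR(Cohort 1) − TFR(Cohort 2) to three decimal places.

Cohort 1:
  Sum of ASFRs = 0.1934 + 0.3661 + 0.2721 + 0.1307 + 0.0207 + 0.0019 + 0.0001 = 0.9850
  TFR = 5 × 0.9850 = 4.925
Cohort 2:
  Sum of ASFRs = 0.0517 + 0.1169 + 0.1120 + 0.0774 + 0.0290 + 0.0063 + 0.0005 = 0.3938
  TFR = 5 × 0.3938 = 1.969
Difference = 4.925 − 1.969 = 2.956

2.956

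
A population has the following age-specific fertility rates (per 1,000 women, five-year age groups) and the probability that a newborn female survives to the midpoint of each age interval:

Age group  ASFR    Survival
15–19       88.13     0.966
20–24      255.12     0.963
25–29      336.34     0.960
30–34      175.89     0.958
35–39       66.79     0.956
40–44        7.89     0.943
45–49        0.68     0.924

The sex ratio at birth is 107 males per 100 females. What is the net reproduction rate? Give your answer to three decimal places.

2.160

Proportion female at birth = 100 / (100 + 107) = 0.48309.
Survival-weighted fertility by age (5·fₓ·Sₓ):
  15–19: 5 × 88.13/1000 × 0.966 = 0.42567
  20–24: 5 × 255.12/1000 × 0.963 = 1.22840
  25–29: 5 × 336.34/1000 × 0.960 = 1.61443
  30–34: 5 × 175.89/1000 × 0.958 = 0.84251
  35–39: 5 × 66.79/1000 × 0.956 = 0.31926
  40–44: 5 × 7.89/1000 × 0.943 = 0.03720
  45–49: 5 × 0.68/1000 × 0.924 = 0.00314
Sum = 4.47061
NRR = 0.48309 × 4.47061 = 2.15971
NRR > 1, so each generation more than replaces itself.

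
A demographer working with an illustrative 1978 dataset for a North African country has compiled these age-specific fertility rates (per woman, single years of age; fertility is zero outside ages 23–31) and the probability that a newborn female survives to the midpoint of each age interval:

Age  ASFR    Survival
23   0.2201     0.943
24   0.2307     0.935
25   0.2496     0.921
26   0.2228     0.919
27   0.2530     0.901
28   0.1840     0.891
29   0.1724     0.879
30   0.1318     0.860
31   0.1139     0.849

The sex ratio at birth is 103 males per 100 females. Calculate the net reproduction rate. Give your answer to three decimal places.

0.794

Proportion female at birth = 100 / (100 + 103) = 0.49261.
Weighting each age-specific rate by interval width and survival:
  23: 1 × 0.2201 × 0.943 = 0.20755
  24: 1 × 0.2307 × 0.935 = 0.21570
  25: 1 × 0.2496 × 0.921 = 0.22988
  26: 1 × 0.2228 × 0.919 = 0.20475
  27: 1 × 0.2530 × 0.901 = 0.22795
  28: 1 × 0.1840 × 0.891 = 0.16394
  29: 1 × 0.1724 × 0.879 = 0.15154
  30: 1 × 0.1318 × 0.860 = 0.11335
  31: 1 × 0.1139 × 0.849 = 0.09670
Sum = 1.61136
NRR = 0.49261 × 1.61136 = 0.79377
An NRR under 1 implies long-run decline under these rates.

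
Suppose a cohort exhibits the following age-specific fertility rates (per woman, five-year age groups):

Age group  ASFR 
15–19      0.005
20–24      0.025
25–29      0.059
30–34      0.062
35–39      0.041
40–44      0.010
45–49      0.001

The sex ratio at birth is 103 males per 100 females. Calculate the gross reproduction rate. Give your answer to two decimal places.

0.50

Proportion female at birth = 100 / (100 + 103) = 0.49261.
Sum of ASFRs = 0.005 + 0.025 + 0.059 + 0.062 + 0.041 + 0.010 + 0.001 = 0.203
TFR = 5 × 0.203 = 1.015
GRR = 0.49261 × 1.015 = 0.50000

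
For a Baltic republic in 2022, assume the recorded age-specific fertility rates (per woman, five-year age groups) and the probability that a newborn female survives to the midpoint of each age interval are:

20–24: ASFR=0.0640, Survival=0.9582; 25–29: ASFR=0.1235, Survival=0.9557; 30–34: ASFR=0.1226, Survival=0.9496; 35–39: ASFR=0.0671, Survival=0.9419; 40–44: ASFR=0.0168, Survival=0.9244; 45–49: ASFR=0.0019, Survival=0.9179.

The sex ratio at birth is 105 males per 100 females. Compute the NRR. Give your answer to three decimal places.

0.918

Proportion female at birth = 100 / (100 + 105) = 0.48780.
Survival-weighted fertility by age (5·fₓ·Sₓ):
  20–24: 5 × 0.0640 × 0.9582 = 0.30662
  25–29: 5 × 0.1235 × 0.9557 = 0.59014
  30–34: 5 × 0.1226 × 0.9496 = 0.58210
  35–39: 5 × 0.0671 × 0.9419 = 0.31601
  40–44: 5 × 0.0168 × 0.9244 = 0.07765
  45–49: 5 × 0.0019 × 0.9179 = 0.00872
Sum = 1.88124
NRR = 0.48780 × 1.88124 = 0.91767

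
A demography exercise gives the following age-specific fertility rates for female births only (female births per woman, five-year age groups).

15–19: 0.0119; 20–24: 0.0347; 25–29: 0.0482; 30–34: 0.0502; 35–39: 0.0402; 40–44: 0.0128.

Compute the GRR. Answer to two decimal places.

Sum of female ASFRs = 0.0119 + 0.0347 + 0.0482 + 0.0502 + 0.0402 + 0.0128 = 0.1980
GRR = 5 × 0.1980 = 0.99

0.99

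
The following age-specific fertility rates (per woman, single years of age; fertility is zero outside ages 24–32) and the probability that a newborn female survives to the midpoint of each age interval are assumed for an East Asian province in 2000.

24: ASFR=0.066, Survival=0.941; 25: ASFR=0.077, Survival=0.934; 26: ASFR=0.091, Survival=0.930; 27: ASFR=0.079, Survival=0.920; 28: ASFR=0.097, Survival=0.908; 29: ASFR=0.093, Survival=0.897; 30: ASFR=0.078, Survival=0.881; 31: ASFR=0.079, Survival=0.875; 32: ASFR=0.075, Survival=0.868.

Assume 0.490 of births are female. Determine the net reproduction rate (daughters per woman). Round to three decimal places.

Proportion female at birth = 0.490.
Weighting each age-specific rate by interval width and survival:
  24: 1 × 0.066 × 0.941 = 0.06211
  25: 1 × 0.077 × 0.934 = 0.07192
  26: 1 × 0.091 × 0.930 = 0.08463
  27: 1 × 0.079 × 0.920 = 0.07268
  28: 1 × 0.097 × 0.908 = 0.08808
  29: 1 × 0.093 × 0.897 = 0.08342
  30: 1 × 0.078 × 0.881 = 0.06872
  31: 1 × 0.079 × 0.875 = 0.06913
  32: 1 × 0.075 × 0.868 = 0.06510
Sum = 0.66579
NRR = 0.490 × 0.66579 = 0.32624
An NRR under 1 implies long-run decline under these rates.

0.326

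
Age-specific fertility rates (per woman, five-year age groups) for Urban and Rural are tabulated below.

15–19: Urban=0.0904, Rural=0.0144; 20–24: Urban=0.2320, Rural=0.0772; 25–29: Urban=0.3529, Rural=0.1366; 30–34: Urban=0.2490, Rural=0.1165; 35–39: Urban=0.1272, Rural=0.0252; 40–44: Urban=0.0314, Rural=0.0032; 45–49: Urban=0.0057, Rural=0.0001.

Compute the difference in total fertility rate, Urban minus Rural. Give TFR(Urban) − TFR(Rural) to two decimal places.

Urban:
  Sum of ASFRs = 0.0904 + 0.2320 + 0.3529 + 0.2490 + 0.1272 + 0.0314 + 0.0057 = 1.0886
  TFR = 5 × 1.0886 = 5.443
Rural:
  Sum of ASFRs = 0.0144 + 0.0772 + 0.1366 + 0.1165 + 0.0252 + 0.0032 + 0.0001 = 0.3732
  TFR = 5 × 0.3732 = 1.866
Difference = 5.443 − 1.866 = 3.577

3.58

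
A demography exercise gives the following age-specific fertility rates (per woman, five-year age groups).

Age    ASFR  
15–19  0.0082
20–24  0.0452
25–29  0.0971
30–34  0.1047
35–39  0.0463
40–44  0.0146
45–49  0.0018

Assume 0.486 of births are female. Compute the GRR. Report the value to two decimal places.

0.77

Proportion female at birth = 0.486.
Sum of ASFRs = 0.0082 + 0.0452 + 0.0971 + 0.1047 + 0.0463 + 0.0146 + 0.0018 = 0.3179
TFR = 5 × 0.3179 = 1.5895
GRR = 0.486 × 1.5895 = 0.77250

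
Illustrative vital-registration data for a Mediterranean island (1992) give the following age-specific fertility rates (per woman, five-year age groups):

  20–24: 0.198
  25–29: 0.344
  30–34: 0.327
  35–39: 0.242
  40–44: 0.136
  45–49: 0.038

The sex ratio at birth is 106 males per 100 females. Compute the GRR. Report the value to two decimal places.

3.12

Proportion female at birth = 100 / (100 + 106) = 0.48544.
Sum of ASFRs = 0.198 + 0.344 + 0.327 + 0.242 + 0.136 + 0.038 = 1.285
TFR = 5 × 1.285 = 6.425
GRR = 0.48544 × 6.425 = 3.11895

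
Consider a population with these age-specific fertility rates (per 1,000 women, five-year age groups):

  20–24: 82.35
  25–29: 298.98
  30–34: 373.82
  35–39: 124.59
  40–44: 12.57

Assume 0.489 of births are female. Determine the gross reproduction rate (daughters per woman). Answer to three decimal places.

Proportion female at birth = 0.489.
Sum of ASFRs = 82.35 + 298.98 + 373.82 + 124.59 + 12.57 = 892.31
TFR = 5 × 892.31 / 1000 = 4.46155
GRR = 0.489 × 4.46155 = 2.18170

2.182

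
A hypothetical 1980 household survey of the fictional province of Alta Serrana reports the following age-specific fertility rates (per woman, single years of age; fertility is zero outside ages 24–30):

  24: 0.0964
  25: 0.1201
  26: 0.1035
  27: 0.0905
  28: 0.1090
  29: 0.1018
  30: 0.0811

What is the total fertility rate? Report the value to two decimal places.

Sum of ASFRs = 0.0964 + 0.1201 + 0.1035 + 0.0905 + 0.1090 + 0.1018 + 0.0811 = 0.7024
TFR = 0.7024

0.70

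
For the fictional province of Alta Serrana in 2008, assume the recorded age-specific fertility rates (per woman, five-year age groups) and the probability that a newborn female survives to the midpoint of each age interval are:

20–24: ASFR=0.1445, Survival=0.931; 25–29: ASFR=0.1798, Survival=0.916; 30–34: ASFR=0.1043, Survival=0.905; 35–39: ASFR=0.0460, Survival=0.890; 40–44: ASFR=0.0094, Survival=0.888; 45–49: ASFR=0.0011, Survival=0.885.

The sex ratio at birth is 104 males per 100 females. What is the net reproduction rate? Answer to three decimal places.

1.088

Proportion female at birth = 100 / (100 + 104) = 0.49020.
Survival-weighted fertility by age (5·fₓ·Sₓ):
  20–24: 5 × 0.1445 × 0.931 = 0.67265
  25–29: 5 × 0.1798 × 0.916 = 0.82348
  30–34: 5 × 0.1043 × 0.905 = 0.47196
  35–39: 5 × 0.0460 × 0.890 = 0.20470
  40–44: 5 × 0.0094 × 0.888 = 0.04174
  45–49: 5 × 0.0011 × 0.885 = 0.00487
Sum = 2.21940
NRR = 0.49020 × 2.21940 = 1.08795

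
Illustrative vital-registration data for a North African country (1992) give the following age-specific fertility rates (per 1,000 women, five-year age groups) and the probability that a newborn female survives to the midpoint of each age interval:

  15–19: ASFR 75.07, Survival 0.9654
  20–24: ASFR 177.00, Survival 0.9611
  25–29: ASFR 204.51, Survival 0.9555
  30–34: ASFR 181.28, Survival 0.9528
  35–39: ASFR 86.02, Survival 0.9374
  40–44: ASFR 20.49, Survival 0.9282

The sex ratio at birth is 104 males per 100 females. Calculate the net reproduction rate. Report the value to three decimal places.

Proportion female at birth = 100 / (100 + 104) = 0.49020.
Each age group contributes 5 × ASFR × survival:
  15–19: 5 × 75.07/1000 × 0.9654 = 0.36236
  20–24: 5 × 177.00/1000 × 0.9611 = 0.85057
  25–29: 5 × 204.51/1000 × 0.9555 = 0.97705
  30–34: 5 × 181.28/1000 × 0.9528 = 0.86362
  35–39: 5 × 86.02/1000 × 0.9374 = 0.40318
  40–44: 5 × 20.49/1000 × 0.9282 = 0.09509
Sum = 3.55187
NRR = 0.49020 × 3.55187 = 1.74113
With NRR above 1 the population is above replacement fertility.

1.741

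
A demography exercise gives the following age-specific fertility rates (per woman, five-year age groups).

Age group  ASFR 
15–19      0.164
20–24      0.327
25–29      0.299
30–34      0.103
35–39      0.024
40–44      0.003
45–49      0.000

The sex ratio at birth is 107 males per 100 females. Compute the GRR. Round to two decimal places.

Proportion female at birth = 100 / (100 + 107) = 0.48309.
Sum of ASFRs = 0.164 + 0.327 + 0.299 + 0.103 + 0.024 + 0.003 + 0.000 = 0.920
TFR = 5 × 0.920 = 4.6
GRR = 0.48309 × 4.6 = 2.22221

2.22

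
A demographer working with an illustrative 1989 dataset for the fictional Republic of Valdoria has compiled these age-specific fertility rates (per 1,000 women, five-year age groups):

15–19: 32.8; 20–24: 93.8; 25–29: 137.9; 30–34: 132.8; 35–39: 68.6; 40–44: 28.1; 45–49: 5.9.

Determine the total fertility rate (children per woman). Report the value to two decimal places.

2.50

Sum of ASFRs = 32.8 + 93.8 + 137.9 + 132.8 + 68.6 + 28.1 + 5.9 = 499.9
TFR = 5 × 499.9 / 1000 = 2.4995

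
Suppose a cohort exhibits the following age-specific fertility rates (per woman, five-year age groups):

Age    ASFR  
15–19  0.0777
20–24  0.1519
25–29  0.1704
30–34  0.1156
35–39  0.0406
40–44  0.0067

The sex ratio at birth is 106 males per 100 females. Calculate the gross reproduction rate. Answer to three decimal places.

Proportion female at birth = 100 / (100 + 106) = 0.48544.
Sum of ASFRs = 0.0777 + 0.1519 + 0.1704 + 0.1156 + 0.0406 + 0.0067 = 0.5629
TFR = 5 × 0.5629 = 2.8145
GRR = 0.48544 × 2.8145 = 1.36627

1.366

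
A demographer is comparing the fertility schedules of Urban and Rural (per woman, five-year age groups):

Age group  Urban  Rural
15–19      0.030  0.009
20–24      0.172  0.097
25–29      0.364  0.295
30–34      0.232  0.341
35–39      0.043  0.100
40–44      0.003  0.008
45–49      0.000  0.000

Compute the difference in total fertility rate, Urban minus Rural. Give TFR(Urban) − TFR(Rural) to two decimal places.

-0.03

Urban:
  Sum of ASFRs = 0.030 + 0.172 + 0.364 + 0.232 + 0.043 + 0.003 + 0.000 = 0.844
  TFR = 5 × 0.844 = 4.22
Rural:
  Sum of ASFRs = 0.009 + 0.097 + 0.295 + 0.341 + 0.100 + 0.008 + 0.000 = 0.850
  TFR = 5 × 0.850 = 4.25
Difference = 4.22 − 4.25 = -0.03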